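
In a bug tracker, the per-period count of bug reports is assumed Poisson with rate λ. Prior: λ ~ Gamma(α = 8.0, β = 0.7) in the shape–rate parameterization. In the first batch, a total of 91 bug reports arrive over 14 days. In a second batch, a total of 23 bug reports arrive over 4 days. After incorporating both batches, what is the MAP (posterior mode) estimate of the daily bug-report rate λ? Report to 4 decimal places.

With a Gamma(shape α, rate β) prior, the Poisson likelihood is conjugate: the posterior is Gamma(α + ΣXᵢ, β + n).
After batch 1: Gamma(α+S, β+n) = Gamma(8.0+91, 0.7+14) = Gamma(99.0, 14.7).
After batch 2: Gamma(α+S, β+n) = Gamma(99.0+23, 14.7+4) = Gamma(122.0, 18.7).
Mode of Gamma(α,β) for α≥1 is (α−1)/β = 121.0/18.7 = 6.4706.

6.4706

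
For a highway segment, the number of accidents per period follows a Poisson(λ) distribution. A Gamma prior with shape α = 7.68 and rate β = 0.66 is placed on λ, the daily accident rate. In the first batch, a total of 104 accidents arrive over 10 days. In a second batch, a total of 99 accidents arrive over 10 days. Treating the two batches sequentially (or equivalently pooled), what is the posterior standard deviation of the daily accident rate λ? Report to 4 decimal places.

0.7026

With a Gamma(shape α, rate β) prior, the Poisson likelihood is conjugate: the posterior is Gamma(α + ΣXᵢ, β + n).
After batch 1: Gamma(α+S, β+n) = Gamma(7.68+104, 0.66+10) = Gamma(111.68, 10.66).
After batch 2: Gamma(α+S, β+n) = Gamma(111.68+99, 10.66+10) = Gamma(210.68, 20.66).
SD = √α/β = √210.68/20.66 = 0.7026.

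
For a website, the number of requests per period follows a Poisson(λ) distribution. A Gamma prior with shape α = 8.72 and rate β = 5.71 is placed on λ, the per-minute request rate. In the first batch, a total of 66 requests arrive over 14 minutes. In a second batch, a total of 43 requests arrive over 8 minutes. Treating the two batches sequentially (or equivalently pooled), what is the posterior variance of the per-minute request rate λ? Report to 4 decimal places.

With a Gamma(shape α, rate β) prior, the Poisson likelihood is conjugate: the posterior is Gamma(α + ΣXᵢ, β + n).
After batch 1: Gamma(α+S, β+n) = Gamma(8.72+66, 5.71+14) = Gamma(74.72, 19.71).
After batch 2: Gamma(α+S, β+n) = Gamma(74.72+43, 19.71+8) = Gamma(117.72, 27.71).
Var = α/β² = 117.72/27.71² = 0.1533.

0.1533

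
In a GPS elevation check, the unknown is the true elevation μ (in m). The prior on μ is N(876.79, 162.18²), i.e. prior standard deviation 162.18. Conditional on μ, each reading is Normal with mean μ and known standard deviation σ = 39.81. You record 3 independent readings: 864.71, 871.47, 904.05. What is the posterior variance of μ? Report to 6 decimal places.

517.877216

For Normal data with known variance σ², a Normal(μ₀, σ₀²) prior on μ is conjugate. Posterior precision = 1/σ₀² + n/σ²; posterior mean is the precision-weighted average of μ₀ and x̄.
σ₀² = 162.18² = 26302.3524, σ² = 39.81² = 1584.8361; σ² + n·σ₀² = 1584.8361 + 3·26302.3524 = 80491.8933.
Posterior precision = 1/σ₀² + n/σ² = 1/26302.3524 + 3/1584.8361 = (σ² + n·σ₀²)/(σ₀²σ²) = 80491.8933/(26302.3524·1584.8361); posterior variance σₙ² = σ₀²σ²/(σ² + n·σ₀²) = 26302.3524·1584.8361/80491.8933 = 517.877216.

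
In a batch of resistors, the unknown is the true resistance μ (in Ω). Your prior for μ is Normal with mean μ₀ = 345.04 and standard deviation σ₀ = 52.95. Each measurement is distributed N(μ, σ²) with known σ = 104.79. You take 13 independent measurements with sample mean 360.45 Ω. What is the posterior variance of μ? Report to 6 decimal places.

649.122914

For Normal data with known variance σ², a Normal(μ₀, σ₀²) prior on μ is conjugate. Posterior precision = 1/σ₀² + n/σ²; posterior mean is the precision-weighted average of μ₀ and x̄.
σ₀² = 52.95² = 2803.7025, σ² = 104.79² = 10980.9441; σ² + n·σ₀² = 10980.9441 + 13·2803.7025 = 47429.0766.
Posterior precision = 1/σ₀² + n/σ² = 1/2803.7025 + 13/10980.9441 = (σ² + n·σ₀²)/(σ₀²σ²) = 47429.0766/(2803.7025·10980.9441); posterior variance σₙ² = σ₀²σ²/(σ² + n·σ₀²) = 2803.7025·10980.9441/47429.0766 = 649.122914.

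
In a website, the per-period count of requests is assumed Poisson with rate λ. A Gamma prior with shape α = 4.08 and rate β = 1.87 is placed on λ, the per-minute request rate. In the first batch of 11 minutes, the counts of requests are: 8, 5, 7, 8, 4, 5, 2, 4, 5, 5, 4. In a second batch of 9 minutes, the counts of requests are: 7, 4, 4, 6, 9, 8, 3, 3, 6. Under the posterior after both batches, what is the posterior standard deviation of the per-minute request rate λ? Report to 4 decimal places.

With a Gamma(shape α, rate β) prior, the Poisson likelihood is conjugate: the posterior is Gamma(α + ΣXᵢ, β + n).
Batch 1: sum of counts S = 57 over n = 11 minutes.
After batch 1: Gamma(α+S, β+n) = Gamma(4.08+57, 1.87+11) = Gamma(61.08, 12.87).
Batch 2: sum of counts S = 50 over n = 9 minutes.
After batch 2: Gamma(α+S, β+n) = Gamma(61.08+50, 12.87+9) = Gamma(111.08, 21.87).
SD = √α/β = √111.08/21.87 = 0.4819.

0.4819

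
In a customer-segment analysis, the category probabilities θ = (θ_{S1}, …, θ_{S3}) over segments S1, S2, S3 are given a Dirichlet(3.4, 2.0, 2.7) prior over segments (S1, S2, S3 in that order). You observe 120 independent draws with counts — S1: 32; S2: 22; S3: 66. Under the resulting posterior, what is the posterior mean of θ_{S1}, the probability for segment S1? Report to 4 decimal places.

The Dirichlet prior is conjugate to the Multinomial likelihood: each posterior αⱼ = prior αⱼ + observed count nⱼ.
Posterior concentration: (35.4, 24.0, 68.7), total = 128.1.
E[θ_{S1}|data] = α_{S1}/Σα = 35.4/128.1 = 0.2763.

0.2763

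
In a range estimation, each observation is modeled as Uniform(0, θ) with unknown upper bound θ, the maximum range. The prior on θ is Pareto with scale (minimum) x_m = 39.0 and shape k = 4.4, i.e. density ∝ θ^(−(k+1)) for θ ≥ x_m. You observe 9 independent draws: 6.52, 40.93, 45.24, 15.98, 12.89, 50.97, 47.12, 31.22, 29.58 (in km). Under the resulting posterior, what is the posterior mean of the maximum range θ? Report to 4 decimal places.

A Pareto(scale x_m, shape k) prior on the upper bound θ of Uniform(0, θ) is conjugate: posterior is Pareto(max(x_m, max xᵢ), k + n).
Sample maximum = 50.97; prior scale x_m = 39.0 → posterior scale = max = 50.97.
Posterior shape = 4.4 + 9 = 13.4.
E[θ|data] = k·x_m/(k−1) = 13.4·50.97/12.4 = 55.0805.

55.0805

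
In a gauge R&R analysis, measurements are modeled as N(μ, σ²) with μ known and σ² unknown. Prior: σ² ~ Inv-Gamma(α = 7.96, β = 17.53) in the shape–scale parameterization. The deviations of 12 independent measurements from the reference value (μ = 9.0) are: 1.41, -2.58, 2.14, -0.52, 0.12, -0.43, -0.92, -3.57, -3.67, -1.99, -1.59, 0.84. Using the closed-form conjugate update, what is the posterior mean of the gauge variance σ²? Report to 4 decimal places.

3.2025

With known mean μ and an Inverse-Gamma(α, β) prior on σ², the Normal likelihood is conjugate: posterior is Inv-Gamma(α + n/2, β + Σ(xᵢ−μ)²/2).
Σ(xᵢ−μ)² = (1.41)² + (-2.58)² + (2.14)² + (-0.52)² + (0.12)² + (-0.43)² + (-0.92)² + (-3.57)² + (-3.67)² + (-1.99)² + (-1.59)² + (0.84)² = 47.9478.
Posterior: Inv-Gamma(7.96 + 12/2, 17.53 + 47.9478/2) = Inv-Gamma(13.96, 41.50390).
E[σ²|data] = β/(α−1) = 41.50390/12.96 = 3.2025.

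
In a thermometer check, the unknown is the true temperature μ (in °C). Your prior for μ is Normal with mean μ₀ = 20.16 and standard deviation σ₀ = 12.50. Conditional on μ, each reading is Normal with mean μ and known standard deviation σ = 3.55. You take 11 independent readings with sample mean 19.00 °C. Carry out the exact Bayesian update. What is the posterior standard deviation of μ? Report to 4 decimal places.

1.0665

For Normal data with known variance σ², a Normal(μ₀, σ₀²) prior on μ is conjugate. Posterior precision = 1/σ₀² + n/σ²; posterior mean is the precision-weighted average of μ₀ and x̄.
σ₀² = 12.50² = 156.25, σ² = 3.55² = 12.6025; σ² + n·σ₀² = 12.6025 + 11·156.25 = 1731.3525.
Posterior precision = 1/σ₀² + n/σ² = 1/156.25 + 11/12.6025 = (σ² + n·σ₀²)/(σ₀²σ²) = 1731.3525/(156.25·12.6025); posterior variance σₙ² = σ₀²σ²/(σ² + n·σ₀²) = 156.25·12.6025/1731.3525 = 1.137342.
Posterior SD = √σₙ² = √(156.25·12.6025/1731.3525) = 1.0665.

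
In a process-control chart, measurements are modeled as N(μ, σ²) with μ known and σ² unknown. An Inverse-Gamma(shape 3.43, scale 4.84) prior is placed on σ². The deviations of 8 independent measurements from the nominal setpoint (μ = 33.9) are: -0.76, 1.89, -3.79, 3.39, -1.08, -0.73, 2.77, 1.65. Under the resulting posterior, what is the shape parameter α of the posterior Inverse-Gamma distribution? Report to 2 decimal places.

7.43

With known mean μ and an Inverse-Gamma(α, β) prior on σ², the Normal likelihood is conjugate: posterior is Inv-Gamma(α + n/2, β + Σ(xᵢ−μ)²/2).
Σ(xᵢ−μ)² = (-0.76)² + (1.89)² + (-3.79)² + (3.39)² + (-1.08)² + (-0.73)² + (2.77)² + (1.65)² = 42.1006.
Posterior: Inv-Gamma(3.43 + 8/2, 4.84 + 42.1006/2) = Inv-Gamma(7.43, 25.89030).
Posterior α = 7.43.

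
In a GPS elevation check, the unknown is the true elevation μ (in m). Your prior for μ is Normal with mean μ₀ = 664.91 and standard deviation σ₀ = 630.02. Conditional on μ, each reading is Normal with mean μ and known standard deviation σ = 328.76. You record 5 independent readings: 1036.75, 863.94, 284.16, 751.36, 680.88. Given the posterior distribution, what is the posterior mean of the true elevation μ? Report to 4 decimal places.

For Normal data with known variance σ², a Normal(μ₀, σ₀²) prior on μ is conjugate. Posterior precision = 1/σ₀² + n/σ²; posterior mean is the precision-weighted average of μ₀ and x̄.
Σxᵢ = 1036.75 + 863.94 + 284.16 + 751.36 + 680.88 = 3617.09, so n·x̄ = 3617.09.
σ₀² = 630.02² = 396925.2004, σ² = 328.76² = 108083.1376; σ² + n·σ₀² = 108083.1376 + 5·396925.2004 = 2092709.1396.
Posterior mean = (μ₀/σ₀² + n·x̄/σ²)/(1/σ₀² + n/σ²) = (σ²·μ₀ + σ₀²·n·x̄)/(σ² + n·σ₀²) = (108083.1376·664.91 + 396925.2004·3617.09)/2092709.1396 = 1507579732.136452/2092709.1396 = 720.3962.

720.3962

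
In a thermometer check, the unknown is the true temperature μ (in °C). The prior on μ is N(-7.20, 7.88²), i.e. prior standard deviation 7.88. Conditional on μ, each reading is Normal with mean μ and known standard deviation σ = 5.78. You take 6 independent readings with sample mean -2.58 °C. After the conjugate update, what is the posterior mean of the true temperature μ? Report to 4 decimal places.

For Normal data with known variance σ², a Normal(μ₀, σ₀²) prior on μ is conjugate. Posterior precision = 1/σ₀² + n/σ²; posterior mean is the precision-weighted average of μ₀ and x̄.
n·x̄ = 6·(-2.58) = -15.48.
σ₀² = 7.88² = 62.0944, σ² = 5.78² = 33.4084; σ² + n·σ₀² = 33.4084 + 6·62.0944 = 405.9748.
Posterior mean = (μ₀/σ₀² + n·x̄/σ²)/(1/σ₀² + n/σ²) = (σ²·μ₀ + σ₀²·n·x̄)/(σ² + n·σ₀²) = (33.4084·(-7.20) + 62.0944·(-15.48))/405.9748 = -1201.761792/405.9748 = -2.9602.

-2.9602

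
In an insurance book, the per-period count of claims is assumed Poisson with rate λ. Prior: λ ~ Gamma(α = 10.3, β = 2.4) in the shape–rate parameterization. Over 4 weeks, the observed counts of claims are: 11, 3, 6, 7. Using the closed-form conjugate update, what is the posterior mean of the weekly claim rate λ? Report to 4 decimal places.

With a Gamma(shape α, rate β) prior, the Poisson likelihood is conjugate: the posterior is Gamma(α + ΣXᵢ, β + n).
Sum of counts S = 27 over n = 4 weeks.
Posterior: Gamma(α+S, β+n) = Gamma(10.3+27, 2.4+4) = Gamma(37.3, 6.4).
Posterior mean = α/β = 37.3/6.4 = 5.8281.

5.8281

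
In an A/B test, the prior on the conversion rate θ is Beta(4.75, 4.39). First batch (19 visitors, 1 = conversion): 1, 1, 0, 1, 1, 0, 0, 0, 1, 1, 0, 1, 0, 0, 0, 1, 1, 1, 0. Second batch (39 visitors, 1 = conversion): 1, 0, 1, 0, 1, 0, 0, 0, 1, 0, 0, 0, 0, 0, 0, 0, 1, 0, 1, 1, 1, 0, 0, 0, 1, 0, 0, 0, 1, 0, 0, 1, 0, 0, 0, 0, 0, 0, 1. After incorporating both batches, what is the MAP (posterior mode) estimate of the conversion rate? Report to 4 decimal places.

0.3953

The Beta prior is conjugate to a Binomial/Bernoulli likelihood; the update adds successes to α and failures to β.
After batch 1: Beta(4.75+10, 4.39+9) = Beta(14.75, 13.39).
After batch 2: Beta(14.75+12, 13.39+27) = Beta(26.75, 40.39).
Mode of Beta(a,b) for a,b>1 is (a−1)/(a+b−2) = 25.75/65.14 = 0.3953.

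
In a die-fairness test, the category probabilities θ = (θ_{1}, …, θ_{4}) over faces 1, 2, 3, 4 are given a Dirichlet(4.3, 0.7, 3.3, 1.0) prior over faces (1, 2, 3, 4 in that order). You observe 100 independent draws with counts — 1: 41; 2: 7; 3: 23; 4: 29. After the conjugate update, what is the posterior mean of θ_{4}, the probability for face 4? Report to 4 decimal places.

The Dirichlet prior is conjugate to the Multinomial likelihood: each posterior αⱼ = prior αⱼ + observed count nⱼ.
Posterior concentration: (45.3, 7.7, 26.3, 30.0), total = 109.3.
E[θ_{4}|data] = α_{4}/Σα = 30.0/109.3 = 0.2745.

0.2745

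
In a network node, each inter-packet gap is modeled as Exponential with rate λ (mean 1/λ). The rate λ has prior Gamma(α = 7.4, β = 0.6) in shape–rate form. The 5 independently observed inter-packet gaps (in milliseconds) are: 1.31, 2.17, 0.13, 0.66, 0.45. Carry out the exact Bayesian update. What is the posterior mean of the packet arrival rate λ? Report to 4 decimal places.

With a Gamma(shape α, rate β) prior on the exponential rate λ, the posterior after n observations with total T = Σxᵢ is Gamma(α+n, β+T).
Sum of observations T = 4.72 milliseconds; n = 5.
Posterior: Gamma(7.4+5, 0.6+4.72) = Gamma(12.4, 5.32).
Posterior mean of λ = α/β = 12.4/5.32 = 2.3308.

2.3308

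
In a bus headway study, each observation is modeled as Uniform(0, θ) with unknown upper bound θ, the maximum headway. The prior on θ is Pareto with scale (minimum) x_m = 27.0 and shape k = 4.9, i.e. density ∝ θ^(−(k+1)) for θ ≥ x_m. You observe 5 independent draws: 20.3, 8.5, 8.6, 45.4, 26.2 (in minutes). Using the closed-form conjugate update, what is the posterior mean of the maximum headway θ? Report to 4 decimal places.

50.5011

A Pareto(scale x_m, shape k) prior on the upper bound θ of Uniform(0, θ) is conjugate: posterior is Pareto(max(x_m, max xᵢ), k + n).
Sample maximum = 45.4; prior scale x_m = 27.0 → posterior scale = max = 45.4.
Posterior shape = 4.9 + 5 = 9.9.
E[θ|data] = k·x_m/(k−1) = 9.9·45.4/8.9 = 50.5011.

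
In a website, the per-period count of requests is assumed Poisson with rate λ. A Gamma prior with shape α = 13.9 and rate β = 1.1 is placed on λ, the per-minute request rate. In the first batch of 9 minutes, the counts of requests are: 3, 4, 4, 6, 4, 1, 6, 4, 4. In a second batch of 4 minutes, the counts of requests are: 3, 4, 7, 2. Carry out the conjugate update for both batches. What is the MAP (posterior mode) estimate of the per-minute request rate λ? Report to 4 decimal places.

4.6028

With a Gamma(shape α, rate β) prior, the Poisson likelihood is conjugate: the posterior is Gamma(α + ΣXᵢ, β + n).
Batch 1: sum of counts S = 36 over n = 9 minutes.
After batch 1: Gamma(α+S, β+n) = Gamma(13.9+36, 1.1+9) = Gamma(49.9, 10.1).
Batch 2: sum of counts S = 16 over n = 4 minutes.
After batch 2: Gamma(α+S, β+n) = Gamma(49.9+16, 10.1+4) = Gamma(65.9, 14.1).
Mode of Gamma(α,β) for α≥1 is (α−1)/β = 64.9/14.1 = 4.6028.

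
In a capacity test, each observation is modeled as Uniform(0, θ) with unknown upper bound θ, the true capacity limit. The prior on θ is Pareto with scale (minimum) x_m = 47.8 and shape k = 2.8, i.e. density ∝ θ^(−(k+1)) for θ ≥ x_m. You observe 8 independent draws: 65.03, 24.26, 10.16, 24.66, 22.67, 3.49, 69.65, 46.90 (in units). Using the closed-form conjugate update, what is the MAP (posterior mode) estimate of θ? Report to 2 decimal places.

69.65

A Pareto(scale x_m, shape k) prior on the upper bound θ of Uniform(0, θ) is conjugate: posterior is Pareto(max(x_m, max xᵢ), k + n).
Sample maximum = 69.65; prior scale x_m = 47.8 → posterior scale = max = 69.65.
Posterior shape = 2.8 + 8 = 10.8.
The Pareto density is decreasing on [x_m, ∞), so the mode is x_m = 69.65.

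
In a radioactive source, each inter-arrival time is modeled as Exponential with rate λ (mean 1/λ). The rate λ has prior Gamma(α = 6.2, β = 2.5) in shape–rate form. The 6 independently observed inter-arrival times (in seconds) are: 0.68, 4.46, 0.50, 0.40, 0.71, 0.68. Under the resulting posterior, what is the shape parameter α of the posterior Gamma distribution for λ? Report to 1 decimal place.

12.2

With a Gamma(shape α, rate β) prior on the exponential rate λ, the posterior after n observations with total T = Σxᵢ is Gamma(α+n, β+T).
Sum of observations T = 7.43 seconds; n = 6.
Posterior: Gamma(6.2+6, 2.5+7.43) = Gamma(12.2, 9.93).
Posterior α = 12.2.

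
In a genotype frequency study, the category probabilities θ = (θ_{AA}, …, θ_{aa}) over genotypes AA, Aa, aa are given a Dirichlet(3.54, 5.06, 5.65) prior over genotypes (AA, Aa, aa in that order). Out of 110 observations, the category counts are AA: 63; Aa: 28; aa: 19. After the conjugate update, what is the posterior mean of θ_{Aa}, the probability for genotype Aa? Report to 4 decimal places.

The Dirichlet prior is conjugate to the Multinomial likelihood: each posterior αⱼ = prior αⱼ + observed count nⱼ.
Posterior concentration: (66.54, 33.06, 24.65), total = 124.25.
E[θ_{Aa}|data] = α_{Aa}/Σα = 33.06/124.25 = 0.2661.

0.2661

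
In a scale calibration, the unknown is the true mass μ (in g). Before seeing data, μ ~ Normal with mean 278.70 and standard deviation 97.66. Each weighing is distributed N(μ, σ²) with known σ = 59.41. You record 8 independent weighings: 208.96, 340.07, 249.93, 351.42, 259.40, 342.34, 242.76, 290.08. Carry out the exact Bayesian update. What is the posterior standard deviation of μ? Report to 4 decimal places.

20.5350

For Normal data with known variance σ², a Normal(μ₀, σ₀²) prior on μ is conjugate. Posterior precision = 1/σ₀² + n/σ²; posterior mean is the precision-weighted average of μ₀ and x̄.
σ₀² = 97.66² = 9537.4756, σ² = 59.41² = 3529.5481; σ² + n·σ₀² = 3529.5481 + 8·9537.4756 = 79829.3529.
Posterior precision = 1/σ₀² + n/σ² = 1/9537.4756 + 8/3529.5481 = (σ² + n·σ₀²)/(σ₀²σ²) = 79829.3529/(9537.4756·3529.5481); posterior variance σₙ² = σ₀²σ²/(σ² + n·σ₀²) = 9537.4756·3529.5481/79829.3529 = 421.686731.
Posterior SD = √σₙ² = √(9537.4756·3529.5481/79829.3529) = 20.5350.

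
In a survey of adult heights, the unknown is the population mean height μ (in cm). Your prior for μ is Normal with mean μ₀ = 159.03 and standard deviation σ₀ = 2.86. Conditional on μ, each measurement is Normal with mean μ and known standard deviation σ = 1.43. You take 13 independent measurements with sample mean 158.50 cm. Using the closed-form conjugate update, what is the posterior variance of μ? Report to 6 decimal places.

0.154332

For Normal data with known variance σ², a Normal(μ₀, σ₀²) prior on μ is conjugate. Posterior precision = 1/σ₀² + n/σ²; posterior mean is the precision-weighted average of μ₀ and x̄.
σ₀² = 2.86² = 8.1796, σ² = 1.43² = 2.0449; σ² + n·σ₀² = 2.0449 + 13·8.1796 = 108.3797.
Posterior precision = 1/σ₀² + n/σ² = 1/8.1796 + 13/2.0449 = (σ² + n·σ₀²)/(σ₀²σ²) = 108.3797/(8.1796·2.0449); posterior variance σₙ² = σ₀²σ²/(σ² + n·σ₀²) = 8.1796·2.0449/108.3797 = 0.154332.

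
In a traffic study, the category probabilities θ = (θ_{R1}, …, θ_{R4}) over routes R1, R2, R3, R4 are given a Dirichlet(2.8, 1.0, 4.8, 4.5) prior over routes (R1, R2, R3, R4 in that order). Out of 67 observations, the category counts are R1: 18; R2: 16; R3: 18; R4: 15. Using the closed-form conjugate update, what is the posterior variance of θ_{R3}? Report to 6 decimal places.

The Dirichlet prior is conjugate to the Multinomial likelihood: each posterior αⱼ = prior αⱼ + observed count nⱼ.
Posterior concentration: (20.8, 17.0, 22.8, 19.5), total = 80.1.
Var[θ_j] = α_j(Σα−α_j)/((Σα)²(Σα+1)) = 22.8·57.3/(80.1²·81.1) = 0.002511.

0.002511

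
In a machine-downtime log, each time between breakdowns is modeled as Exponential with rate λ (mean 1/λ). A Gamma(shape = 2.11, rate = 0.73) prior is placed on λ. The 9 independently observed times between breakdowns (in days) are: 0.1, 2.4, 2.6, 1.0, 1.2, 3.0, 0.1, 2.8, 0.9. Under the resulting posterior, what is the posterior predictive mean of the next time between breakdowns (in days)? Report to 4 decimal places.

1.4669

With a Gamma(shape α, rate β) prior on the exponential rate λ, the posterior after n observations with total T = Σxᵢ is Gamma(α+n, β+T).
Sum of observations T = 14.1 days; n = 9.
Posterior: Gamma(2.11+9, 0.73+14.1) = Gamma(11.11, 14.83).
The predictive distribution for the next observation is Lomax; its mean is β/(α−1) = 14.83/10.11 = 1.4669.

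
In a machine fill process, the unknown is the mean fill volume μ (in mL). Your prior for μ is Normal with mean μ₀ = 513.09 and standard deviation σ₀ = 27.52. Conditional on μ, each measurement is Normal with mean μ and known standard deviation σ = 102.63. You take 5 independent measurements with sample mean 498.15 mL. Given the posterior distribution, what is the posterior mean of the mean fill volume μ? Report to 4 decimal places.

For Normal data with known variance σ², a Normal(μ₀, σ₀²) prior on μ is conjugate. Posterior precision = 1/σ₀² + n/σ²; posterior mean is the precision-weighted average of μ₀ and x̄.
n·x̄ = 5·498.15 = 2490.75.
σ₀² = 27.52² = 757.3504, σ² = 102.63² = 10532.9169; σ² + n·σ₀² = 10532.9169 + 5·757.3504 = 14319.6689.
Posterior mean = (μ₀/σ₀² + n·x̄/σ²)/(1/σ₀² + n/σ²) = (σ²·μ₀ + σ₀²·n·x̄)/(σ² + n·σ₀²) = (10532.9169·513.09 + 757.3504·2490.75)/14319.6689 = 7290704.841021/14319.6689 = 509.1392.

509.1392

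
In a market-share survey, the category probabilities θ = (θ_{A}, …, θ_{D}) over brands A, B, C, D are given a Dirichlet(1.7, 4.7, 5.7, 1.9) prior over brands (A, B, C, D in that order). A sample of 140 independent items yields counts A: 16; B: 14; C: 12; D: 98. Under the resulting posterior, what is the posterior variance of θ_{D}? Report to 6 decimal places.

0.001470

The Dirichlet prior is conjugate to the Multinomial likelihood: each posterior αⱼ = prior αⱼ + observed count nⱼ.
Posterior concentration: (17.7, 18.7, 17.7, 99.9), total = 154.0.
Var[θ_j] = α_j(Σα−α_j)/((Σα)²(Σα+1)) = 99.9·54.1/(154.0²·155.0) = 0.001470.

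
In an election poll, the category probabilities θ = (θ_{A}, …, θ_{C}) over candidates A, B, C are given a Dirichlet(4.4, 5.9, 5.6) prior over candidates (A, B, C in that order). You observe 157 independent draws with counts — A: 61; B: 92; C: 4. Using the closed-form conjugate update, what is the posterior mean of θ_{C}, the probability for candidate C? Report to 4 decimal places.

The Dirichlet prior is conjugate to the Multinomial likelihood: each posterior αⱼ = prior αⱼ + observed count nⱼ.
Posterior concentration: (65.4, 97.9, 9.6), total = 172.9.
E[θ_{C}|data] = α_{C}/Σα = 9.6/172.9 = 0.0555.

0.0555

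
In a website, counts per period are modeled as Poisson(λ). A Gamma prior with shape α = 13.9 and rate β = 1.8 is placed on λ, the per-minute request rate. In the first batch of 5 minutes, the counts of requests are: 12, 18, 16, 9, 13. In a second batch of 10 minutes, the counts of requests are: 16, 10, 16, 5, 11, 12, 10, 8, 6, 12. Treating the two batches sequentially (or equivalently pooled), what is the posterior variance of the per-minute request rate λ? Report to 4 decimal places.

With a Gamma(shape α, rate β) prior, the Poisson likelihood is conjugate: the posterior is Gamma(α + ΣXᵢ, β + n).
Batch 1: sum of counts S = 68 over n = 5 minutes.
After batch 1: Gamma(α+S, β+n) = Gamma(13.9+68, 1.8+5) = Gamma(81.9, 6.8).
Batch 2: sum of counts S = 106 over n = 10 minutes.
After batch 2: Gamma(α+S, β+n) = Gamma(81.9+106, 6.8+10) = Gamma(187.9, 16.8).
Var = α/β² = 187.9/16.8² = 0.6657.

0.6657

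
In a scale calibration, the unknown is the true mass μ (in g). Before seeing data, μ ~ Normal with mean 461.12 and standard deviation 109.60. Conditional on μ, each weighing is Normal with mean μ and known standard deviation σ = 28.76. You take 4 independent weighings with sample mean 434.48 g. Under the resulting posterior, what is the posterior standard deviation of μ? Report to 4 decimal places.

For Normal data with known variance σ², a Normal(μ₀, σ₀²) prior on μ is conjugate. Posterior precision = 1/σ₀² + n/σ²; posterior mean is the precision-weighted average of μ₀ and x̄.
σ₀² = 109.60² = 12012.16, σ² = 28.76² = 827.1376; σ² + n·σ₀² = 827.1376 + 4·12012.16 = 48875.7776.
Posterior precision = 1/σ₀² + n/σ² = 1/12012.16 + 4/827.1376 = (σ² + n·σ₀²)/(σ₀²σ²) = 48875.7776/(12012.16·827.1376); posterior variance σₙ² = σ₀²σ²/(σ² + n·σ₀²) = 12012.16·827.1376/48875.7776 = 203.284933.
Posterior SD = √σₙ² = √(12012.16·827.1376/48875.7776) = 14.2578.

14.2578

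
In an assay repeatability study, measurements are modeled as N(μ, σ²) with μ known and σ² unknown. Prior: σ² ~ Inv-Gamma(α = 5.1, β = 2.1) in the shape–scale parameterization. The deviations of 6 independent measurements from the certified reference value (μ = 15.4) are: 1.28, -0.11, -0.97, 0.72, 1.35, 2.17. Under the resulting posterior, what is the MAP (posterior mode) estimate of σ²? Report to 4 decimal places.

With known mean μ and an Inverse-Gamma(α, β) prior on σ², the Normal likelihood is conjugate: posterior is Inv-Gamma(α + n/2, β + Σ(xᵢ−μ)²/2).
Σ(xᵢ−μ)² = (1.28)² + (-0.11)² + (-0.97)² + (0.72)² + (1.35)² + (2.17)² = 9.6412.
Posterior: Inv-Gamma(5.1 + 6/2, 2.1 + 9.6412/2) = Inv-Gamma(8.10, 6.92060).
Mode = β/(α+1) = 6.92060/9.10 = 0.7605.

0.7605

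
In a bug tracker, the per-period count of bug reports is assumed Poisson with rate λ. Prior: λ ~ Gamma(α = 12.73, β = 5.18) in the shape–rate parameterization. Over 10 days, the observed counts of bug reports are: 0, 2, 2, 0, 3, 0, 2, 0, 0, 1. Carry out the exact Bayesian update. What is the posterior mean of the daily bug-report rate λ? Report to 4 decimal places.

1.4974

With a Gamma(shape α, rate β) prior, the Poisson likelihood is conjugate: the posterior is Gamma(α + ΣXᵢ, β + n).
Sum of counts S = 10 over n = 10 days.
Posterior: Gamma(α+S, β+n) = Gamma(12.73+10, 5.18+10) = Gamma(22.73, 15.18).
Posterior mean = α/β = 22.73/15.18 = 1.4974.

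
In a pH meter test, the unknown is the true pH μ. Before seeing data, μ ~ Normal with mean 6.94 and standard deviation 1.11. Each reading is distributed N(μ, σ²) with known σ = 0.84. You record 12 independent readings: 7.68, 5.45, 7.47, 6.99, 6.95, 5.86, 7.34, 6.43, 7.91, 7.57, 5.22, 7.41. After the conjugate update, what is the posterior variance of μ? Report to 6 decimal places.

0.056122

For Normal data with known variance σ², a Normal(μ₀, σ₀²) prior on μ is conjugate. Posterior precision = 1/σ₀² + n/σ²; posterior mean is the precision-weighted average of μ₀ and x̄.
σ₀² = 1.11² = 1.2321, σ² = 0.84² = 0.7056; σ² + n·σ₀² = 0.7056 + 12·1.2321 = 15.4908.
Posterior precision = 1/σ₀² + n/σ² = 1/1.2321 + 12/0.7056 = (σ² + n·σ₀²)/(σ₀²σ²) = 15.4908/(1.2321·0.7056); posterior variance σₙ² = σ₀²σ²/(σ² + n·σ₀²) = 1.2321·0.7056/15.4908 = 0.056122.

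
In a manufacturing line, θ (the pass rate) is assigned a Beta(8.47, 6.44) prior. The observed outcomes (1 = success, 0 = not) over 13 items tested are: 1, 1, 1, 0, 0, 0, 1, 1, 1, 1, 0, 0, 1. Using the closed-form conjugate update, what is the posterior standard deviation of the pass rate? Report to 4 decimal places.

0.0915

The Beta prior is conjugate to a Binomial/Bernoulli likelihood; the update adds successes to α and failures to β.
Posterior: Beta(α+k, β+n−k) = Beta(8.47+8, 6.44+5) = Beta(16.47, 11.44).
Var = αβ/((α+β)²(α+β+1)) = 16.47·11.44/(27.91²·28.91) = 0.00836665; SD = √0.00836665 = 0.0915.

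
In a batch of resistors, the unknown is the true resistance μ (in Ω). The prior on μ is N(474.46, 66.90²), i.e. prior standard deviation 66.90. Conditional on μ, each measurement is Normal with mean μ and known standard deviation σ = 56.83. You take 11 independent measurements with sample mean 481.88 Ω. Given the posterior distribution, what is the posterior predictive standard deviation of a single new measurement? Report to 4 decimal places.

For Normal data with known variance σ², a Normal(μ₀, σ₀²) prior on μ is conjugate. Posterior precision = 1/σ₀² + n/σ²; posterior mean is the precision-weighted average of μ₀ and x̄.
σ₀² = 66.90² = 4475.61, σ² = 56.83² = 3229.6489; σ² + n·σ₀² = 3229.6489 + 11·4475.61 = 52461.3589.
Posterior precision = 1/σ₀² + n/σ² = 1/4475.61 + 11/3229.6489 = (σ² + n·σ₀²)/(σ₀²σ²) = 52461.3589/(4475.61·3229.6489); posterior variance σₙ² = σ₀²σ²/(σ² + n·σ₀²) = 4475.61·3229.6489/52461.3589 = 275.529441.
Predictive variance for one new observation = σₙ² + σ² = 4475.61·3229.6489/52461.3589 + 3229.6489 = σ²·(σ₀² + 52461.3589)/52461.3589 = 3229.6489·56936.9689/52461.3589 = 3505.178341; SD = √(3229.6489·56936.9689/52461.3589) = 59.2045.

59.2045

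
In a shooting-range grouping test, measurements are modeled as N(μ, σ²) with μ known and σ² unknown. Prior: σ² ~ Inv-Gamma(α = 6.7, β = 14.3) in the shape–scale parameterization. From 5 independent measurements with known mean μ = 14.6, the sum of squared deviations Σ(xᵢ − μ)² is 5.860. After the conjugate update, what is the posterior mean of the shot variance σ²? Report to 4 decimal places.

2.1012

With known mean μ and an Inverse-Gamma(α, β) prior on σ², the Normal likelihood is conjugate: posterior is Inv-Gamma(α + n/2, β + Σ(xᵢ−μ)²/2).
Posterior: Inv-Gamma(6.7 + 5/2, 14.3 + 5.860/2) = Inv-Gamma(9.20, 17.2300).
E[σ²|data] = β/(α−1) = 17.2300/8.20 = 2.1012.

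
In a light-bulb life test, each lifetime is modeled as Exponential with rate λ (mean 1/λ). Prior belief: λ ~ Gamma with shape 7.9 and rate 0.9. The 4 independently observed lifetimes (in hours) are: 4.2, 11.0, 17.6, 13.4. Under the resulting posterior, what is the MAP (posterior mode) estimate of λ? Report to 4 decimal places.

0.2314

With a Gamma(shape α, rate β) prior on the exponential rate λ, the posterior after n observations with total T = Σxᵢ is Gamma(α+n, β+T).
Sum of observations T = 46.2 hours; n = 4.
Posterior: Gamma(7.9+4, 0.9+46.2) = Gamma(11.9, 47.1).
Mode = (α−1)/β = 0.2314.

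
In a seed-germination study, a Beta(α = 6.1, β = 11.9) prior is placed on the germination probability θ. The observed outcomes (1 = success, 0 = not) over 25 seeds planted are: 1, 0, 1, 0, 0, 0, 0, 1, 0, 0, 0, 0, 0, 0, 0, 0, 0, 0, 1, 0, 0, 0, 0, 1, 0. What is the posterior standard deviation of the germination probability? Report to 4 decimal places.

The Beta prior is conjugate to a Binomial/Bernoulli likelihood; the update adds successes to α and failures to β.
Posterior: Beta(α+k, β+n−k) = Beta(6.1+5, 11.9+20) = Beta(11.1, 31.9).
Var = αβ/((α+β)²(α+β+1)) = 11.1·31.9/(43.0²·44.0) = 0.00435235; SD = √0.00435235 = 0.0660.

0.0660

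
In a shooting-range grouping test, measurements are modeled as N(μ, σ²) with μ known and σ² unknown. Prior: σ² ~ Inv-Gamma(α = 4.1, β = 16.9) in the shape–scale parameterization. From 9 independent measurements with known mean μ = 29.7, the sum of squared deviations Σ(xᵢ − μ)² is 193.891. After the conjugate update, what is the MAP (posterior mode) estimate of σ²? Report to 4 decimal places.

11.8589

With known mean μ and an Inverse-Gamma(α, β) prior on σ², the Normal likelihood is conjugate: posterior is Inv-Gamma(α + n/2, β + Σ(xᵢ−μ)²/2).
Posterior: Inv-Gamma(4.1 + 9/2, 16.9 + 193.891/2) = Inv-Gamma(8.60, 113.8455).
Mode = β/(α+1) = 113.8455/9.60 = 11.8589.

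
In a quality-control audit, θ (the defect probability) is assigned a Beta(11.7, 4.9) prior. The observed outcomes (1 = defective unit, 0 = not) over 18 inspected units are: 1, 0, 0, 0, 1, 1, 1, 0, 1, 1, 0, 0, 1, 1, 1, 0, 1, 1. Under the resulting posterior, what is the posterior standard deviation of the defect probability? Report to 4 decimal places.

The Beta prior is conjugate to a Binomial/Bernoulli likelihood; the update adds successes to α and failures to β.
Posterior: Beta(α+k, β+n−k) = Beta(11.7+11, 4.9+7) = Beta(22.7, 11.9).
Var = αβ/((α+β)²(α+β+1)) = 22.7·11.9/(34.6²·35.6) = 0.00633827; SD = √0.00633827 = 0.0796.

0.0796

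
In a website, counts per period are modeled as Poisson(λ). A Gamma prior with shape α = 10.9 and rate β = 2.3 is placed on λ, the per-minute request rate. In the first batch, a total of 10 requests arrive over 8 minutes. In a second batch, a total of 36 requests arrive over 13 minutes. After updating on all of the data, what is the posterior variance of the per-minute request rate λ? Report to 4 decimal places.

With a Gamma(shape α, rate β) prior, the Poisson likelihood is conjugate: the posterior is Gamma(α + ΣXᵢ, β + n).
After batch 1: Gamma(α+S, β+n) = Gamma(10.9+10, 2.3+8) = Gamma(20.9, 10.3).
After batch 2: Gamma(α+S, β+n) = Gamma(20.9+36, 10.3+13) = Gamma(56.9, 23.3).
Var = α/β² = 56.9/23.3² = 0.1048.

0.1048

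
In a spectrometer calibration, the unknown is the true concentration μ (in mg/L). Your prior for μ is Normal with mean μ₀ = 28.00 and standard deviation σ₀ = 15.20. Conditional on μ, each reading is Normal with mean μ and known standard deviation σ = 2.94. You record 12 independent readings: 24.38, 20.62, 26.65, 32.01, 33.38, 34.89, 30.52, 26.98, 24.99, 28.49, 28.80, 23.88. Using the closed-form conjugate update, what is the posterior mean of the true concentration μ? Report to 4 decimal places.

27.9659

For Normal data with known variance σ², a Normal(μ₀, σ₀²) prior on μ is conjugate. Posterior precision = 1/σ₀² + n/σ²; posterior mean is the precision-weighted average of μ₀ and x̄.
Σxᵢ = 24.38 + 20.62 + 26.65 + 32.01 + 33.38 + 34.89 + 30.52 + 26.98 + 24.99 + 28.49 + 28.80 + 23.88 = 335.59, so n·x̄ = 335.59.
σ₀² = 15.20² = 231.04, σ² = 2.94² = 8.6436; σ² + n·σ₀² = 8.6436 + 12·231.04 = 2781.1236.
Posterior mean = (μ₀/σ₀² + n·x̄/σ²)/(1/σ₀² + n/σ²) = (σ²·μ₀ + σ₀²·n·x̄)/(σ² + n·σ₀²) = (8.6436·28.00 + 231.04·335.59)/2781.1236 = 77776.7344/2781.1236 = 27.9659.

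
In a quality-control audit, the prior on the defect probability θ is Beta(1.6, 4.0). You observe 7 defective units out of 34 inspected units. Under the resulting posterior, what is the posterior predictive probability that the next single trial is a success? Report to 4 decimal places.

0.2172

The Beta prior is conjugate to a Binomial/Bernoulli likelihood; the update adds successes to α and failures to β.
Posterior: Beta(α+k, β+n−k) = Beta(1.6+7, 4.0+27) = Beta(8.6, 31.0).
For a single future Bernoulli trial, P(success | data) = α/(α+β) = 0.2172.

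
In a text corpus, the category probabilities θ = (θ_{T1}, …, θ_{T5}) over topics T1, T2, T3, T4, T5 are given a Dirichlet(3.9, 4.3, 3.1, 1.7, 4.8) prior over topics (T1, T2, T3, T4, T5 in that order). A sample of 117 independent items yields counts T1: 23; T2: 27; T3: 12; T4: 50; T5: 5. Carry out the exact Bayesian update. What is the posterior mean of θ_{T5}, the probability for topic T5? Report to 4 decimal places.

0.0727

The Dirichlet prior is conjugate to the Multinomial likelihood: each posterior αⱼ = prior αⱼ + observed count nⱼ.
Posterior concentration: (26.9, 31.3, 15.1, 51.7, 9.8), total = 134.8.
E[θ_{T5}|data] = α_{T5}/Σα = 9.8/134.8 = 0.0727.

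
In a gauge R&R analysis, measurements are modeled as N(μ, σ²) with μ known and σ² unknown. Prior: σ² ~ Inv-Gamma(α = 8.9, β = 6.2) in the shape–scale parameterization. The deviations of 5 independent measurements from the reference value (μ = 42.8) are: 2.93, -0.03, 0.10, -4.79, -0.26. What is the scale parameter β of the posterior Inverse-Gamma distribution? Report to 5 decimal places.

With known mean μ and an Inverse-Gamma(α, β) prior on σ², the Normal likelihood is conjugate: posterior is Inv-Gamma(α + n/2, β + Σ(xᵢ−μ)²/2).
Σ(xᵢ−μ)² = (2.93)² + (-0.03)² + (0.10)² + (-4.79)² + (-0.26)² = 31.6075.
Posterior: Inv-Gamma(8.9 + 5/2, 6.2 + 31.6075/2) = Inv-Gamma(11.40, 22.00375).
Posterior β = 22.00375.

22.00375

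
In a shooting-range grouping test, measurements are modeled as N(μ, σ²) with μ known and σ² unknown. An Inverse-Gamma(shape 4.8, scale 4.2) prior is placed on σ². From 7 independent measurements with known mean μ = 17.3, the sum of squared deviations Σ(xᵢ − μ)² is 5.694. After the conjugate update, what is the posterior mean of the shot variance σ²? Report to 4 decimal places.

0.9653

With known mean μ and an Inverse-Gamma(α, β) prior on σ², the Normal likelihood is conjugate: posterior is Inv-Gamma(α + n/2, β + Σ(xᵢ−μ)²/2).
Posterior: Inv-Gamma(4.8 + 7/2, 4.2 + 5.694/2) = Inv-Gamma(8.30, 7.0470).
E[σ²|data] = β/(α−1) = 7.0470/7.30 = 0.9653.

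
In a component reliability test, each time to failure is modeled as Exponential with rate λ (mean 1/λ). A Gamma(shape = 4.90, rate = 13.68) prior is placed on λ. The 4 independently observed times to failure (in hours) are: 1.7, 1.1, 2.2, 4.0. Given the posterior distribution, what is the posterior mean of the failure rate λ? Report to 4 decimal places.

With a Gamma(shape α, rate β) prior on the exponential rate λ, the posterior after n observations with total T = Σxᵢ is Gamma(α+n, β+T).
Sum of observations T = 9.0 hours; n = 4.
Posterior: Gamma(4.90+4, 13.68+9.0) = Gamma(8.90, 22.68).
Posterior mean of λ = α/β = 8.90/22.68 = 0.3924.

0.3924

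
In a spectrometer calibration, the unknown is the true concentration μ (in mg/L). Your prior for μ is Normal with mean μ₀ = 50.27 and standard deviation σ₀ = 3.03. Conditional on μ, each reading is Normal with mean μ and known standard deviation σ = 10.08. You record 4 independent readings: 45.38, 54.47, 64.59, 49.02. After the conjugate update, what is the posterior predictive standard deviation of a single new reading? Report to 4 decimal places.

10.4091

For Normal data with known variance σ², a Normal(μ₀, σ₀²) prior on μ is conjugate. Posterior precision = 1/σ₀² + n/σ²; posterior mean is the precision-weighted average of μ₀ and x̄.
σ₀² = 3.03² = 9.1809, σ² = 10.08² = 101.6064; σ² + n·σ₀² = 101.6064 + 4·9.1809 = 138.33.
Posterior precision = 1/σ₀² + n/σ² = 1/9.1809 + 4/101.6064 = (σ² + n·σ₀²)/(σ₀²σ²) = 138.33/(9.1809·101.6064); posterior variance σₙ² = σ₀²σ²/(σ² + n·σ₀²) = 9.1809·101.6064/138.33 = 6.743571.
Predictive variance for one new observation = σₙ² + σ² = 9.1809·101.6064/138.33 + 101.6064 = σ²·(σ₀² + 138.33)/138.33 = 101.6064·147.5109/138.33 = 108.349971; SD = √(101.6064·147.5109/138.33) = 10.4091.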